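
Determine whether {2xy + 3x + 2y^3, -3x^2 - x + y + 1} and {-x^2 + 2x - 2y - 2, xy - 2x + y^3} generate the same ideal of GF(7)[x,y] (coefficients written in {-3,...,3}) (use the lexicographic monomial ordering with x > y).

For a fixed monomial order, each ideal has a unique reduced Gröbner basis; comparing bases decides equality.
Buchberger on the first generating set:
f_1 = 2xy + 3x + 2y^3, LT = xy.
f_2 = -3x^2 - x + y + 1, LT = x^2.

S(f_1,f_2): lcm = x^2y. S = -2x^2 + xy^3 + 2xy - 2y^2 - 2y.
  reduce S modulo (f_1, f_2):
  remainder x - y^5 - 2y^4 + y^3 - 2y^2 + 2y - 3 ≠ 0; add g_3 = x - y^5 - 2y^4 + y^3 - 2y^2 + 2y - 3 to the basis.

S(f_1,g_3): lcm = xy. S = -2x + y^6 + 2y^5 - y^4 + 3y^3 - 2y^2 + 3y.
  reduce S modulo (f_1, f_2, g_3):
  remainder y^6 + 2y^4 - 2y^3 + y^2 + 1 ≠ 0; add g_4 = y^6 + 2y^4 - 2y^3 + y^2 + 1 to the basis.

The other S-polynomials (S(f_2,g_3), S(f_1,g_4), S(f_2,g_4), S(g_3,g_4)) all reduce to 0 modulo the current basis, so we have a Gröbner basis.
Inter-reduce: drop elements whose leading term is divisible by another's, tail-reduce, and make monic.
Reduced Gröbner basis: {x - y^5 - 2y^4 + y^3 - 2y^2 + 2y - 3, y^6 + 2y^4 - 2y^3 + y^2 + 1}.

Buchberger on the second generating set:
h_1 = -x^2 + 2x - 2y - 2, LT = x^2.
h_2 = xy - 2x + y^3, LT = xy.

S(h_1,h_2): lcm = x^2y. S = 2x^2 - xy^3 - 2xy + 2y^2 + 2y.
  reduce S modulo (h_1, h_2):
  remainder -x + y^5 + 2y^4 - y^3 + 2y^2 - 2y + 3 ≠ 0; add k_3 = -x + y^5 + 2y^4 - y^3 + 2y^2 - 2y + 3 to the basis.

S(h_1,k_3): lcm = x^2. S = xy^5 + 2xy^4 - xy^3 + 2xy^2 - 2xy + x + 2y + 2.
  reduce S modulo (h_1, h_2, k_3):
  remainder -y^7 + 3y^6 - 2y^5 + y^4 + 3y^2 - y + 3 ≠ 0; add k_4 = -y^7 + 3y^6 - 2y^5 + y^4 + 3y^2 - y + 3 to the basis.

S(h_2,k_3): lcm = xy. S = -2x + y^6 + 2y^5 - y^4 + 3y^3 - 2y^2 + 3y.
  reduce S modulo (h_1, h_2, k_3, k_4):
  remainder y^6 + 2y^4 - 2y^3 + y^2 + 1 ≠ 0; add k_5 = y^6 + 2y^4 - 2y^3 + y^2 + 1 to the basis.

The other S-polynomials (S(h_1,k_4), S(h_2,k_4), S(k_3,k_4), S(h_1,k_5), S(h_2,k_5), S(k_3,k_5), S(k_4,k_5)) all reduce to 0 modulo the current basis, so we have a Gröbner basis.
Inter-reduce: drop elements whose leading term is divisible by another's, tail-reduce, and make monic.
Reduced Gröbner basis: {x - y^5 - 2y^4 + y^3 - 2y^2 + 2y - 3, y^6 + 2y^4 - 2y^3 + y^2 + 1}.

The two bases agree; hence the ideals are identical.
The choice of monomial ordering does not affect the verdict — as long as both bases are computed under the same ordering, their equality decides ideal equality.

Yes, the ideals are equal.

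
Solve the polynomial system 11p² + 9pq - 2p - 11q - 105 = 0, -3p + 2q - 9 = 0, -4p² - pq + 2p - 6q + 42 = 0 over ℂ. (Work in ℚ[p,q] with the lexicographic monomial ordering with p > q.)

Compute a lex Gröbner basis by Buchberger's algorithm.
f_1 = 11p² + 9pq - 2p - 11q - 105, LT = p².
f_2 = -3p + 2q - 9, LT = p.
f_3 = -4p² - pq + 2p - 6q + 42, LT = p².

S(f_1,f_2): lcm = p². S = 49/33pq - 35/11p - q - 105/11.
  leading term pq: subtract (-49/99q)·f_2 from 49/33pq - 35/11p - q - 105/11 → -35/11p + 98/99q² - 60/11q - 105/11
  leading term p: subtract (35/33)·f_2 from -35/11p + 98/99q² - 60/11q - 105/11 → 98/99q² - 250/33q
  leading term q²: no divisor's leading term divides it; move 98/99q² to the remainder.
  leading term q: no divisor's leading term divides it; move -250/33q to the remainder.
  remainder 98/99q² - 250/33q ≠ 0; add h_4 = 98/99q² - 250/33q to the basis.

S(f_1,f_3): lcm = p². S = 25/44pq + 7/22p - 5/2q + 21/22.
  leading term pq: subtract (-25/132q)·f_2 from 25/44pq + 7/22p - 5/2q + 21/22 → 7/22p + 25/66q² - 185/44q + 21/22
  leading term p: subtract (-7/66)·f_2 from 7/22p + 25/66q² - 185/44q + 21/22 → 25/66q² - 527/132q
  leading term q²: subtract (75/196)·h_4 from 25/66q² - 527/132q → -643/588q
  leading term q: no divisor's leading term divides it; move -643/588q to the remainder.
  remainder -643/588q ≠ 0; add h_5 = -643/588q to the basis.

The other S-polynomials (S(f_2,f_3), S(f_1,h_4), S(f_2,h_4), S(f_3,h_4), S(f_1,h_5), S(f_2,h_5), S(f_3,h_5), S(h_4,h_5)) all reduce to 0 modulo the current basis, so we have a Gröbner basis.
Inter-reduce: drop elements whose leading term is divisible by another's, tail-reduce, and make monic.
Reduced Gröbner basis: {p + 3, q}.

The lex basis is triangular: the last element involves only q. Solving q = 0 gives q ∈ {0}; substituting each value into the earlier elements determines the remaining variables.
  q = 0: the earlier basis element becomes p + 3 = 0, giving p = -3 — point (-3, 0).

{(-3, 0)}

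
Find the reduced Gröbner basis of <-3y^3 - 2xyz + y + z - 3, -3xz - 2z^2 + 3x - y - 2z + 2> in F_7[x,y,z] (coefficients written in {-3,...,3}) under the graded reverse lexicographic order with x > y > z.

Buchberger's algorithm terminates because the ascending chain of leading-term ideals stabilizes.

f_1 = -3y^3 - 2xyz + y + z - 3, LT = y^3.
f_2 = -3xz - 2z^2 + 3x - y - 2z + 2, LT = xz.

The S-polynomials (S(f_1,f_2)) all reduce to 0 modulo the current basis, so we have a Gröbner basis.

G = {y^3 - 2yz^2 + 3xy - y^2 - 2yz - 3y + 2z + 1, xz + 3z^2 - x - 2y + 3z - 3}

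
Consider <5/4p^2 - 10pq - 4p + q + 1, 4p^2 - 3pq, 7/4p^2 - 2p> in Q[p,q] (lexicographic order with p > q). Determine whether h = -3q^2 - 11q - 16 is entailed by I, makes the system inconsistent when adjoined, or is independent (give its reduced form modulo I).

First compute the reduced Gröbner basis of I by Buchberger's algorithm.
f_1 = 5/4p^2 - 10pq - 4p + q + 1, LT = p^2.
f_2 = 4p^2 - 3pq, LT = p^2.
f_3 = 7/4p^2 - 2p, LT = p^2.

S(f_1,f_2): lcm = p^2. S = -29/4pq - 16/5p + 4/5q + 4/5.
  reduce S modulo (f_1, f_2, f_3):
  remainder -29/4pq - 16/5p + 4/5q + 4/5 ≠ 0; add k_4 = -29/4pq - 16/5p + 4/5q + 4/5 to the basis.

S(f_1,f_3): lcm = p^2. S = -8pq - 72/35p + 4/5q + 4/5.
  reduce S modulo (f_1, f_2, f_3, k_4):
  remainder 1496/1015p - 12/145q - 12/145 ≠ 0; add k_5 = 1496/1015p - 12/145q - 12/145 to the basis.

S(f_1,k_4): lcm = p^2q. S = -64/145p^2 - 8pq^2 - 448/145pq + 16/145p + 4/5q^2 + 4/5q.
  reduce S modulo (f_1, f_2, f_3, k_4, k_5):
  remainder -12/145q^2 - 364/5423q + 424/27115 ≠ 0; add k_6 = -12/145q^2 - 364/5423q + 424/27115 to the basis.

S(f_3,k_4): lcm = p^2q. S = -64/145p^2 - 1048/1015pq + 16/145p.
  reduce S modulo (f_1, f_2, f_3, k_4, k_5, k_6):
  remainder -20968/189805q - 20968/189805 ≠ 0; add k_7 = -20968/189805q - 20968/189805 to the basis.

The other S-polynomials (S(f_2,f_3), S(f_2,k_4), S(f_1,k_5), S(f_2,k_5), S(f_3,k_5), S(k_4,k_5), S(f_1,k_6), S(f_2,k_6), S(f_3,k_6), S(k_4,k_6), S(k_5,k_6), S(f_1,k_7), S(f_2,k_7), S(f_3,k_7), S(k_4,k_7), S(k_5,k_7), S(k_6,k_7)) all reduce to 0 modulo the current basis, so we have a Gröbner basis.
Inter-reduce: drop elements whose leading term is divisible by another's, tail-reduce, and make monic.
Reduced Gröbner basis: {p, q + 1}.
Label its elements g_1 = p, g_2 = q + 1.

Reduce h = -3q^2 - 11q - 16 modulo G:
  leading term q^2: subtract (-3q)·g_2 from -3q^2 - 11q - 16 → -8q - 16
  leading term q: subtract (-8)·g_2 from -8q - 16 → -8
  leading term 1: no divisor's leading term divides it; move -8 to the remainder.
  normal form = -8.
The normal form is nonzero, so h ∉ I. Since h minus its normal form lies in I, I + (h) = I + (r) where r = -8; decide whether this ideal is the whole ring.
Here r = -8 is a nonzero constant, hence a unit: 1 ∈ I + (h), the Gröbner basis of I + (h) is {1}, and the enlarged system has no common solution — adjoining h is inconsistent.

Adjoining -3q^2 - 11q - 16 makes the ideal the whole ring: the system is inconsistent.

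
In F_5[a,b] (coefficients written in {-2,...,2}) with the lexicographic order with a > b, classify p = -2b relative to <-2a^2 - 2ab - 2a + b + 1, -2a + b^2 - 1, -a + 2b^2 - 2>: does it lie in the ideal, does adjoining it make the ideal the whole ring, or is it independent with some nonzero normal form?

Adjoining -2b makes the ideal the whole ring: the system is inconsistent.

First compute the reduced Gröbner basis of I by Buchberger's algorithm.
f_1 = -2a^2 - 2ab - 2a + b + 1, LT = a^2.
f_2 = -2a + b^2 - 1, LT = a.
f_3 = -a + 2b^2 - 2, LT = a.

S(f_1,f_2): lcm = a^2. S = -2ab^2 + ab - 2a + 2b + 2.
  leading term ab^2: subtract (b^2)·f_2 from -2ab^2 + ab - 2a + 2b + 2 → ab - 2a - b^4 + b^2 + 2b + 2
  leading term ab: subtract (2b)·f_2 from ab - 2a - b^4 + b^2 + 2b + 2 → -2a - b^4 - 2b^3 + b^2 - b + 2
  leading term a: subtract (1)·f_2 from -2a - b^4 - 2b^3 + b^2 - b + 2 → -b^4 - 2b^3 - b - 2
  leading term b^4: no divisor's leading term divides it; move -b^4 to the remainder.
  leading term b^3: no divisor's leading term divides it; move -2b^3 to the remainder.
  leading term b: no divisor's leading term divides it; move -b to the remainder.
  leading term 1: no divisor's leading term divides it; move -2 to the remainder.
  remainder -b^4 - 2b^3 - b - 2 ≠ 0; add h_4 = -b^4 - 2b^3 - b - 2 to the basis.

S(f_1,f_3): lcm = a^2. S = 2ab^2 + ab - a + 2b + 2.
  leading term ab^2: subtract (-b^2)·f_2 from 2ab^2 + ab - a + 2b + 2 → ab - a + b^4 - b^2 + 2b + 2
  leading term ab: subtract (2b)·f_2 from ab - a + b^4 - b^2 + 2b + 2 → -a + b^4 - 2b^3 - b^2 - b + 2
  leading term a: subtract (-2)·f_2 from -a + b^4 - 2b^3 - b^2 - b + 2 → b^4 - 2b^3 + b^2 - b
  leading term b^4: subtract (-1)·h_4 from b^4 - 2b^3 + b^2 - b → b^3 + b^2 - 2b - 2
  leading term b^3: no divisor's leading term divides it; move b^3 to the remainder.
  leading term b^2: no divisor's leading term divides it; move b^2 to the remainder.
  leading term b: no divisor's leading term divides it; move -2b to the remainder.
  leading term 1: no divisor's leading term divides it; move -2 to the remainder.
  remainder b^3 + b^2 - 2b - 2 ≠ 0; add h_5 = b^3 + b^2 - 2b - 2 to the basis.

S(f_2,f_3): lcm = a. S = -b^2 + 1.
  leading term b^2: no divisor's leading term divides it; move -b^2 to the remainder.
  leading term 1: no divisor's leading term divides it; move 1 to the remainder.
  remainder -b^2 + 1 ≠ 0; add h_6 = -b^2 + 1 to the basis.

S(h_5,h_6): lcm = b^3. S = b^2 - b - 2.
  leading term b^2: subtract (-1)·h_6 from b^2 - b - 2 → -b - 1
  leading term b: no divisor's leading term divides it; move -b to the remainder.
  leading term 1: no divisor's leading term divides it; move -1 to the remainder.
  remainder -b - 1 ≠ 0; add h_7 = -b - 1 to the basis.

The other S-polynomials (S(f_1,h_4), S(f_2,h_4), S(f_3,h_4), S(f_1,h_5), S(f_2,h_5), S(f_3,h_5), S(h_4,h_5), S(f_1,h_6), S(f_2,h_6), S(f_3,h_6), S(h_4,h_6), S(f_1,h_7), S(f_2,h_7), S(f_3,h_7), S(h_4,h_7), S(h_5,h_7), S(h_6,h_7)) all reduce to 0 modulo the current basis, so we have a Gröbner basis.
Inter-reduce: drop elements whose leading term is divisible by another's, tail-reduce, and make monic.
Reduced Gröbner basis: {a, b + 1}.
Label its elements g_1 = a, g_2 = b + 1.

Reduce p = -2b modulo G:
  leading term b: subtract (-2)·g_2 from -2b → 2
  leading term 1: no divisor's leading term divides it; move 2 to the remainder.
  normal form = 2.
The normal form is nonzero, so p ∉ I. Since p minus its normal form lies in I, I + (p) = I + (r) where r = 2; decide whether this ideal is the whole ring.
Here r = 2 is a nonzero constant, hence a unit: 1 ∈ I + (p), the Gröbner basis of I + (p) is {1}, and the enlarged system has no common solution — adjoining p is inconsistent.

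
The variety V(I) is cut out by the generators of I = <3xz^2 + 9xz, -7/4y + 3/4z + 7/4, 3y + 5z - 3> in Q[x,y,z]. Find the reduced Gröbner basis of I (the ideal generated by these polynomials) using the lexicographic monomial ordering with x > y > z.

G = {y - 1, z}

Buchberger's algorithm terminates because the ascending chain of leading-term ideals stabilizes.

f_1 = 3xz^2 + 9xz, LT = xz^2.
f_2 = -7/4y + 3/4z + 7/4, LT = y.
f_3 = 3y + 5z - 3, LT = y.

S(f_1,f_2): leading monomials are coprime, so the S-polynomial reduces to 0 (Buchberger's first criterion).
S(f_1,f_3): leading monomials are coprime, so the S-polynomial reduces to 0 (Buchberger's first criterion).
S(f_2,f_3): lcm = y. S = -44/21z.
  leading term z: no divisor's leading term divides it; move -44/21z to the remainder.
  remainder -44/21z ≠ 0; add g_4 = -44/21z to the basis.

S(f_1,g_4): lcm = xz^2. S = 3xz.
  leading term xz: subtract (-63/44x)·g_4 from 3xz → 0
  remainder 0.

S(f_2,g_4): leading monomials are coprime, so the S-polynomial reduces to 0 (Buchberger's first criterion).
S(f_3,g_4): leading monomials are coprime, so the S-polynomial reduces to 0 (Buchberger's first criterion).
Every S-polynomial of the final basis reduces to 0, so we have a Gröbner basis.
Inter-reduce: drop elements whose leading term is divisible by another's, tail-reduce, and make monic.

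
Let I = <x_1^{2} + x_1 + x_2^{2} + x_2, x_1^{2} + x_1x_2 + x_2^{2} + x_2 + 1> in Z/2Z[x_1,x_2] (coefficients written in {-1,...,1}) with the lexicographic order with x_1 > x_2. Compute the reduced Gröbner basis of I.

This is the nonlinear analogue of row-reducing a linear system.

f_1 = x_1^{2} + x_1 + x_2^{2} + x_2, LT = x_1^{2}.
f_2 = x_1^{2} + x_1x_2 + x_2^{2} + x_2 + 1, LT = x_1^{2}.

S(f_1,f_2): lcm = x_1^{2}. S = x_1x_2 + x_1 + 1.
  leading term x_1x_2: no divisor's leading term divides it; move x_1x_2 to the remainder.
  leading term x_1: no divisor's leading term divides it; move x_1 to the remainder.
  leading term 1: no divisor's leading term divides it; move 1 to the remainder.
  remainder x_1x_2 + x_1 + 1 ≠ 0; add g_3 = x_1x_2 + x_1 + 1 to the basis.

S(f_1,g_3): lcm = x_1^{2}x_2. S = x_1^{2} + x_1x_2 + x_1 + x_2^{3} + x_2^{2}.
  leading term x_1^{2}: subtract (1)·f_1 from x_1^{2} + x_1x_2 + x_1 + x_2^{3} + x_2^{2} → x_1x_2 + x_2^{3} + x_2
  leading term x_1x_2: subtract (1)·g_3 from x_1x_2 + x_2^{3} + x_2 → x_1 + x_2^{3} + x_2 + 1
  leading term x_1: no divisor's leading term divides it; move x_1 to the remainder.
  leading term x_2^{3}: no divisor's leading term divides it; move x_2^{3} to the remainder.
  leading term x_2: no divisor's leading term divides it; move x_2 to the remainder.
  leading term 1: no divisor's leading term divides it; move 1 to the remainder.
  remainder x_1 + x_2^{3} + x_2 + 1 ≠ 0; add g_4 = x_1 + x_2^{3} + x_2 + 1 to the basis.

S(f_2,g_3): lcm = x_1^{2}x_2. S = x_1^{2} + x_1x_2^{2} + x_1 + x_2^{3} + x_2^{2} + x_2.
  leading term x_1^{2}: subtract (1)·f_1 from x_1^{2} + x_1x_2^{2} + x_1 + x_2^{3} + x_2^{2} + x_2 → x_1x_2^{2} + x_2^{3}
  leading term x_1x_2^{2}: subtract (x_2)·g_3 from x_1x_2^{2} + x_2^{3} → x_1x_2 + x_2^{3} + x_2
  leading term x_1x_2: subtract (1)·g_3 from x_1x_2 + x_2^{3} + x_2 → x_1 + x_2^{3} + x_2 + 1
  leading term x_1: subtract (1)·g_4 from x_1 + x_2^{3} + x_2 + 1 → 0
  remainder 0.

S(f_1,g_4): lcm = x_1^{2}. S = x_1x_2^{3} + x_1x_2 + x_2^{2} + x_2.
  leading term x_1x_2^{3}: subtract (x_2^{2})·g_3 from x_1x_2^{3} + x_1x_2 + x_2^{2} + x_2 → x_1x_2^{2} + x_1x_2 + x_2
  leading term x_1x_2^{2}: subtract (x_2)·g_3 from x_1x_2^{2} + x_1x_2 + x_2 → 0
  remainder 0.

S(f_2,g_4): lcm = x_1^{2}. S = x_1x_2^{3} + x_1 + x_2^{2} + x_2 + 1.
  leading term x_1x_2^{3}: subtract (x_2^{2})·g_3 from x_1x_2^{3} + x_1 + x_2^{2} + x_2 + 1 → x_1x_2^{2} + x_1 + x_2 + 1
  leading term x_1x_2^{2}: subtract (x_2)·g_3 from x_1x_2^{2} + x_1 + x_2 + 1 → x_1x_2 + x_1 + 1
  leading term x_1x_2: subtract (1)·g_3 from x_1x_2 + x_1 + 1 → 0
  remainder 0.

S(g_3,g_4): lcm = x_1x_2. S = x_1 + x_2^{4} + x_2^{2} + x_2 + 1.
  leading term x_1: subtract (1)·g_4 from x_1 + x_2^{4} + x_2^{2} + x_2 + 1 → x_2^{4} + x_2^{3} + x_2^{2}
  leading term x_2^{4}: no divisor's leading term divides it; move x_2^{4} to the remainder.
  leading term x_2^{3}: no divisor's leading term divides it; move x_2^{3} to the remainder.
  leading term x_2^{2}: no divisor's leading term divides it; move x_2^{2} to the remainder.
  remainder x_2^{4} + x_2^{3} + x_2^{2} ≠ 0; add g_5 = x_2^{4} + x_2^{3} + x_2^{2} to the basis.

S(f_1,g_5): leading monomials are coprime, so the S-polynomial reduces to 0 (Buchberger's first criterion).
S(f_2,g_5): leading monomials are coprime, so the S-polynomial reduces to 0 (Buchberger's first criterion).
S(g_3,g_5): lcm = x_1x_2^{4}. S = x_1x_2^{2} + x_2^{3}.
  leading term x_1x_2^{2}: subtract (x_2)·g_3 from x_1x_2^{2} + x_2^{3} → x_1x_2 + x_2^{3} + x_2
  leading term x_1x_2: subtract (1)·g_3 from x_1x_2 + x_2^{3} + x_2 → x_1 + x_2^{3} + x_2 + 1
  leading term x_1: subtract (1)·g_4 from x_1 + x_2^{3} + x_2 + 1 → 0
  remainder 0.

S(g_4,g_5): leading monomials are coprime, so the S-polynomial reduces to 0 (Buchberger's first criterion).
Every S-polynomial of the final basis reduces to 0, so we have a Gröbner basis.
Inter-reduce: drop elements whose leading term is divisible by another's, tail-reduce, and make monic.

G = {x_1 + x_2^{3} + x_2 + 1, x_2^{4} + x_2^{3} + x_2^{2}}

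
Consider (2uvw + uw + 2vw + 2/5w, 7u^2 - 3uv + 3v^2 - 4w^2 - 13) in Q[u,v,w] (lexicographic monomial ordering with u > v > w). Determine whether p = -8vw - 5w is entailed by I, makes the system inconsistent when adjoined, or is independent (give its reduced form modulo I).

-8vw - 5w is independent of I; its normal form modulo I is -8vw - 5w.

First compute the reduced Gröbner basis of I by Buchberger's algorithm.
f_1 = 2uvw + uw + 2vw + 2/5w, LT = uvw.
f_2 = 7u^2 - 3uv + 3v^2 - 4w^2 - 13, LT = u^2.

S(f_1,f_2): lcm = u^2vw. S = 1/2u^2w + 3/7uv^2w + uvw + 1/5uw - 3/7v^3w + 4/7vw^3 + 13/7vw.
  reduce S modulo (f_1, f_2):
  remainder -3/10uw - 3/7v^3w - 9/14v^2w + 4/7vw^3 + 27/35vw + 2/7w^3 + 51/70w ≠ 0; add h_3 = -3/10uw - 3/7v^3w - 9/14v^2w + 4/7vw^3 + 27/35vw + 2/7w^3 + 51/70w to the basis.

S(f_1,h_3): lcm = uvw. S = 1/2uw - 10/7v^4w - 15/7v^3w + 40/21v^2w^3 + 18/7v^2w + 20/21vw^3 + 24/7vw + 1/5w.
  reduce S modulo (f_1, f_2, h_3):
  remainder -10/7v^4w - 20/7v^3w + 40/21v^2w^3 + 3/2v^2w + 40/21vw^3 + 33/7vw + 10/21w^3 + 99/70w ≠ 0; add h_4 = -10/7v^4w - 20/7v^3w + 40/21v^2w^3 + 3/2v^2w + 40/21vw^3 + 33/7vw + 10/21w^3 + 99/70w to the basis.

The other S-polynomials (S(f_2,h_3), S(f_1,h_4), S(f_2,h_4), S(h_3,h_4)) all reduce to 0 modulo the current basis, so we have a Gröbner basis.
Inter-reduce: drop elements whose leading term is divisible by another's, tail-reduce, and make monic.
Reduced Gröbner basis: {u^2 - 3/7uv + 3/7v^2 - 4/7w^2 - 13/7, uw + 10/7v^3w + 15/7v^2w - 40/21vw^3 - 18/7vw - 20/21w^3 - 17/7w, v^4w + 2v^3w - 4/3v^2w^3 - 21/20v^2w - 4/3vw^3 - 33/10vw - 1/3w^3 - 99/100w}.
Label its elements g_1 = u^2 - 3/7uv + 3/7v^2 - 4/7w^2 - 13/7, g_2 = uw + 10/7v^3w + 15/7v^2w - 40/21vw^3 - 18/7vw - 20/21w^3 - 17/7w, g_3 = v^4w + 2v^3w - 4/3v^2w^3 - 21/20v^2w - 4/3vw^3 - 33/10vw - 1/3w^3 - 99/100w.

Reduce p = -8vw - 5w modulo G:
  leading term vw: no divisor's leading term divides it; move -8vw to the remainder.
  leading term w: no divisor's leading term divides it; move -5w to the remainder.
  normal form = -8vw - 5w.
The normal form is nonzero, so p ∉ I. Since p minus its normal form lies in I, I + (p) = I + (r) where r = -8vw - 5w; decide whether this ideal is the whole ring.
Run Buchberger on G together with r (pairs among the g_i already reduce to 0 since G is a Gröbner basis):
g_1 = u^2 - 3/7uv + 3/7v^2 - 4/7w^2 - 13/7, LT = u^2.
g_2 = uw + 10/7v^3w + 15/7v^2w - 40/21vw^3 - 18/7vw - 20/21w^3 - 17/7w, LT = uw.
g_3 = v^4w + 2v^3w - 4/3v^2w^3 - 21/20v^2w - 4/3vw^3 - 33/10vw - 1/3w^3 - 99/100w, LT = v^4w.
r = -8vw - 5w, LT = vw.

S(g_2,r): lcm = uvw. S = -5/8uw + 10/7v^4w + 15/7v^3w - 40/21v^2w^3 - 18/7v^2w - 20/21vw^3 - 17/7vw.
  reduce S modulo (g_1, g_2, g_3, r):
  remainder 5/168w^3 - 33449/71680w ≠ 0; add m_5 = 5/168w^3 - 33449/71680w to the basis.

The other S-polynomials (S(g_1,g_2), S(g_1,g_3), S(g_1,r), S(g_2,g_3), S(g_3,r), S(g_1,m_5), S(g_2,m_5), S(g_3,m_5), S(r,m_5)) all reduce to 0 modulo the current basis, so we have a Gröbner basis.
Inter-reduce: drop elements whose leading term is divisible by another's, tail-reduce, and make monic.
Reduced Gröbner basis: {u^2 - 3/7uv + 3/7v^2 - 4/7w^2 - 13/7, uw + 17/5w, vw + 5/8w, w^3 - 100347/6400w}.
The reduced Gröbner basis of I + (p) is {u^2 - 3/7uv + 3/7v^2 - 4/7w^2 - 13/7, uw + 17/5w, vw + 5/8w, w^3 - 100347/6400w} ≠ {1}, a proper ideal, so the enlarged system stays consistent: p is independent of I, with normal form -8vw - 5w.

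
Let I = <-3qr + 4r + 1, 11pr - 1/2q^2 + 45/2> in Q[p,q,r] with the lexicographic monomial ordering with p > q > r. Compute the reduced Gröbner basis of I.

G = {p - 3/22q^3 + 2/11q^2 + 135/22q - 90/11, qr - 4/3r - 1/3}

f_1 = -3qr + 4r + 1, LT = qr.
f_2 = 11pr - 1/2q^2 + 45/2, LT = pr.

S(f_1,f_2): lcm = pqr. S = -4/3pr - 1/3p + 1/22q^3 - 45/22q.
  leading term pr: subtract (-4/33)·f_2 from -4/3pr - 1/3p + 1/22q^3 - 45/22q → -1/3p + 1/22q^3 - 2/33q^2 - 45/22q + 30/11
  leading term p: no divisor's leading term divides it; move -1/3p to the remainder.
  leading term q^3: no divisor's leading term divides it; move 1/22q^3 to the remainder.
  leading term q^2: no divisor's leading term divides it; move -2/33q^2 to the remainder.
  leading term q: no divisor's leading term divides it; move -45/22q to the remainder.
  leading term 1: no divisor's leading term divides it; move 30/11 to the remainder.
  remainder -1/3p + 1/22q^3 - 2/33q^2 - 45/22q + 30/11 ≠ 0; add g_3 = -1/3p + 1/22q^3 - 2/33q^2 - 45/22q + 30/11 to the basis.

The other S-polynomials (S(f_1,g_3), S(f_2,g_3)) all reduce to 0 modulo the current basis, so we have a Gröbner basis.
Inter-reduce: drop elements whose leading term is divisible by another's, tail-reduce, and make monic.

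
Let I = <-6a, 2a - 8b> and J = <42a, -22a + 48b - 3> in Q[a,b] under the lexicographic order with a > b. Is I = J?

Two ideals are equal iff their reduced Gröbner bases coincide (the reduced basis is unique for a fixed ordering).
Buchberger on the first generating set:
f_1 = -6a, LT = a.
f_2 = 2a - 8b, LT = a.

S(f_1,f_2): lcm = a. S = 4b.
  leading term b: no divisor's leading term divides it; move 4b to the remainder.
  remainder 4b ≠ 0; add g_3 = 4b to the basis.

The other S-polynomials (S(f_1,g_3), S(f_2,g_3)) all reduce to 0 modulo the current basis, so we have a Gröbner basis.
Inter-reduce: drop elements whose leading term is divisible by another's, tail-reduce, and make monic.
Reduced Gröbner basis: {a, b}.

Buchberger on the second generating set:
h_1 = 42a, LT = a.
h_2 = -22a + 48b - 3, LT = a.

S(h_1,h_2): lcm = a. S = 24/11b - 3/22.
  leading term b: no divisor's leading term divides it; move 24/11b to the remainder.
  leading term 1: no divisor's leading term divides it; move -3/22 to the remainder.
  remainder 24/11b - 3/22 ≠ 0; add k_3 = 24/11b - 3/22 to the basis.

The other S-polynomials (S(h_1,k_3), S(h_2,k_3)) all reduce to 0 modulo the current basis, so we have a Gröbner basis.
Inter-reduce: drop elements whose leading term is divisible by another's, tail-reduce, and make monic.
Reduced Gröbner basis: {a, b - 1/16}.

The bases are distinct; the ideals are different.
The same test decides containment: I ⊆ J iff every generator of I reduces to 0 modulo a Gröbner basis of J.

No, the ideals differ.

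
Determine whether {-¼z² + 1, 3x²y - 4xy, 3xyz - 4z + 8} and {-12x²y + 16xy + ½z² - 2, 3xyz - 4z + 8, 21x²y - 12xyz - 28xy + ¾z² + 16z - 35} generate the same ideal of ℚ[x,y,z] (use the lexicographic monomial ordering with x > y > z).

Yes, the ideals are equal.

Equality of ideals is decidable: compute both reduced Gröbner bases (unique for the ordering) and check whether they agree.
Buchberger on the first generating set:
f_1 = -¼z² + 1, LT = z².
f_2 = 3x²y - 4xy, LT = x²y.
f_3 = 3xyz - 4z + 8, LT = xyz.

S(f_1,f_3): lcm = xyz². S = -4xy + 4/3z² - 8/3z.
  leading term xy: no divisor's leading term divides it; move -4xy to the remainder.
  leading term z²: subtract (-16/3)·f_1 from 4/3z² - 8/3z → -8/3z + 16/3
  leading term z: no divisor's leading term divides it; move -8/3z to the remainder.
  leading term 1: no divisor's leading term divides it; move 16/3 to the remainder.
  remainder -4xy - 8/3z + 16/3 ≠ 0; add g_4 = -4xy - 8/3z + 16/3 to the basis.

S(f_2,f_3): lcm = x²yz. S = -4/3xyz + 4/3xz - 8/3x.
  leading term xyz: subtract (-4/9)·f_3 from -4/3xyz + 4/3xz - 8/3x → 4/3xz - 8/3x - 16/9z + 32/9
  leading term xz: no divisor's leading term divides it; move 4/3xz to the remainder.
  leading term x: no divisor's leading term divides it; move -8/3x to the remainder.
  leading term z: no divisor's leading term divides it; move -16/9z to the remainder.
  leading term 1: no divisor's leading term divides it; move 32/9 to the remainder.
  remainder 4/3xz - 8/3x - 16/9z + 32/9 ≠ 0; add g_5 = 4/3xz - 8/3x - 16/9z + 32/9 to the basis.

S(f_3,g_5): lcm = xyz. S = 2xy + 4/3yz - 8/3y - 4/3z + 8/3.
  leading term xy: subtract (-½)·g_4 from 2xy + 4/3yz - 8/3y - 4/3z + 8/3 → 4/3yz - 8/3y - 8/3z + 16/3
  leading term yz: no divisor's leading term divides it; move 4/3yz to the remainder.
  leading term y: no divisor's leading term divides it; move -8/3y to the remainder.
  leading term z: no divisor's leading term divides it; move -8/3z to the remainder.
  leading term 1: no divisor's leading term divides it; move 16/3 to the remainder.
  remainder 4/3yz - 8/3y - 8/3z + 16/3 ≠ 0; add g_6 = 4/3yz - 8/3y - 8/3z + 16/3 to the basis.

The other S-polynomials (S(f_1,f_2), S(f_1,g_4), S(f_2,g_4), S(f_3,g_4), S(f_1,g_5), S(f_2,g_5), S(g_4,g_5), S(f_1,g_6), S(f_2,g_6), S(f_3,g_6), S(g_4,g_6), S(g_5,g_6)) all reduce to 0 modulo the current basis, so we have a Gröbner basis.
Inter-reduce: drop elements whose leading term is divisible by another's, tail-reduce, and make monic.
Reduced Gröbner basis: {xy + ⅔z - 4/3, xz - 2x - 4/3z + 8/3, yz - 2y - 2z + 4, z² - 4}.

Buchberger on the second generating set:
h_1 = -12x²y + 16xy + ½z² - 2, LT = x²y.
h_2 = 3xyz - 4z + 8, LT = xyz.
h_3 = 21x²y - 12xyz - 28xy + ¾z² + 16z - 35, LT = x²y.

S(h_1,h_2): lcm = x²yz. S = -4/3xyz + 4/3xz - 8/3x - 1/24z³ + ⅙z.
  leading term xyz: subtract (-4/9)·h_2 from -4/3xyz + 4/3xz - 8/3x - 1/24z³ + ⅙z → 4/3xz - 8/3x - 1/24z³ - 29/18z + 32/9
  leading term xz: no divisor's leading term divides it; move 4/3xz to the remainder.
  leading term x: no divisor's leading term divides it; move -8/3x to the remainder.
  leading term z³: no divisor's leading term divides it; move -1/24z³ to the remainder.
  leading term z: no divisor's leading term divides it; move -29/18z to the remainder.
  leading term 1: no divisor's leading term divides it; move 32/9 to the remainder.
  remainder 4/3xz - 8/3x - 1/24z³ - 29/18z + 32/9 ≠ 0; add k_4 = 4/3xz - 8/3x - 1/24z³ - 29/18z + 32/9 to the basis.

S(h_1,h_3): lcm = x²y. S = 4/7xyz - 13/168z² - 16/21z + 11/6.
  leading term xyz: subtract (4/21)·h_2 from 4/7xyz - 13/168z² - 16/21z + 11/6 → -13/168z² + 13/42
  leading term z²: no divisor's leading term divides it; move -13/168z² to the remainder.
  leading term 1: no divisor's leading term divides it; move 13/42 to the remainder.
  remainder -13/168z² + 13/42 ≠ 0; add k_5 = -13/168z² + 13/42 to the basis.

S(h_2,k_4): lcm = xyz. S = 2xy + 1/32yz³ + 29/24yz - 8/3y - 4/3z + 8/3.
  leading term xy: no divisor's leading term divides it; move 2xy to the remainder.
  leading term yz³: subtract (-21/52yz)·k_5 from 1/32yz³ + 29/24yz - 8/3y - 4/3z + 8/3 → 4/3yz - 8/3y - 4/3z + 8/3
  leading term yz: no divisor's leading term divides it; move 4/3yz to the remainder.
  leading term y: no divisor's leading term divides it; move -8/3y to the remainder.
  leading term z: no divisor's leading term divides it; move -4/3z to the remainder.
  leading term 1: no divisor's leading term divides it; move 8/3 to the remainder.
  remainder 2xy + 4/3yz - 8/3y - 4/3z + 8/3 ≠ 0; add k_6 = 2xy + 4/3yz - 8/3y - 4/3z + 8/3 to the basis.

S(h_2,k_5): lcm = xyz². S = 4xy - 4/3z² + 8/3z.
  leading term xy: subtract (2)·k_6 from 4xy - 4/3z² + 8/3z → -8/3yz + 16/3y - 4/3z² + 16/3z - 16/3
  leading term yz: no divisor's leading term divides it; move -8/3yz to the remainder.
  leading term y: no divisor's leading term divides it; move 16/3y to the remainder.
  leading term z²: subtract (224/13)·k_5 from -4/3z² + 16/3z - 16/3 → 16/3z - 32/3
  leading term z: no divisor's leading term divides it; move 16/3z to the remainder.
  leading term 1: no divisor's leading term divides it; move -32/3 to the remainder.
  remainder -8/3yz + 16/3y + 16/3z - 32/3 ≠ 0; add k_7 = -8/3yz + 16/3y + 16/3z - 32/3 to the basis.

The other S-polynomials (S(h_2,h_3), S(h_1,k_4), S(h_3,k_4), S(h_1,k_5), S(h_3,k_5), S(k_4,k_5), S(h_1,k_6), S(h_2,k_6), S(h_3,k_6), S(k_4,k_6), S(k_5,k_6), S(h_1,k_7), S(h_2,k_7), S(h_3,k_7), S(k_4,k_7), S(k_5,k_7), S(k_6,k_7)) all reduce to 0 modulo the current basis, so we have a Gröbner basis.
Inter-reduce: drop elements whose leading term is divisible by another's, tail-reduce, and make monic.
Reduced Gröbner basis: {xy + ⅔z - 4/3, xz - 2x - 4/3z + 8/3, yz - 2y - 2z + 4, z² - 4}.

The two bases agree; hence the ideals are identical.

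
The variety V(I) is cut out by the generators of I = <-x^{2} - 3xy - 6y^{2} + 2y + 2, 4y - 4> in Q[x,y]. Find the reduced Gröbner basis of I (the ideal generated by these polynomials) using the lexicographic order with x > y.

G = {x^{2} + 3x + 2, y - 1}

f_1 = -x^{2} - 3xy - 6y^{2} + 2y + 2, LT = x^{2}.
f_2 = 4y - 4, LT = y.

S(f_1,f_2): leading monomials are coprime, so the S-polynomial reduces to 0 (Buchberger's first criterion).
Every S-polynomial of the final basis reduces to 0, so we have a Gröbner basis.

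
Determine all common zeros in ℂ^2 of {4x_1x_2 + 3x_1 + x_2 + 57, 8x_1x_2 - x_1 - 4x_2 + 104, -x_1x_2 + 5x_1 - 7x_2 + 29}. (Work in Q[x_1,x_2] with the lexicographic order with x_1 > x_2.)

{(-4, 3)}

Compute a lex Gröbner basis by Buchberger's algorithm.
f_1 = 4x_1x_2 + 3x_1 + x_2 + 57, LT = x_1x_2.
f_2 = 8x_1x_2 - x_1 - 4x_2 + 104, LT = x_1x_2.
f_3 = -x_1x_2 + 5x_1 - 7x_2 + 29, LT = x_1x_2.

S(f_1,f_2): lcm = x_1x_2. S = \tfrac{7}{8}x_1 + \tfrac{3}{4}x_2 + \tfrac{5}{4}.
  reduce S modulo (f_1, f_2, f_3):
  remainder \tfrac{7}{8}x_1 + \tfrac{3}{4}x_2 + \tfrac{5}{4} ≠ 0; add h_4 = \tfrac{7}{8}x_1 + \tfrac{3}{4}x_2 + \tfrac{5}{4} to the basis.

S(f_1,f_3): lcm = x_1x_2. S = \tfrac{23}{4}x_1 - \tfrac{27}{4}x_2 + \tfrac{173}{4}.
  reduce S modulo (f_1, f_2, f_3, h_4):
  remainder -\tfrac{327}{28}x_2 + \tfrac{981}{28} ≠ 0; add h_5 = -\tfrac{327}{28}x_2 + \tfrac{981}{28} to the basis.

The other S-polynomials (S(f_2,f_3), S(f_1,h_4), S(f_2,h_4), S(f_3,h_4), S(f_1,h_5), S(f_2,h_5), S(f_3,h_5), S(h_4,h_5)) all reduce to 0 modulo the current basis, so we have a Gröbner basis.
Inter-reduce: drop elements whose leading term is divisible by another's, tail-reduce, and make monic.
Reduced Gröbner basis: {x_1 + 4, x_2 - 3}.

From the last basis element, x_2 - 3 = 0, so x_2 takes values in {3}. Each choice, substituted upward through the basis, yields the corresponding point(s) of the solution set.
  x_2 = 3: the earlier basis element becomes x_1 + 4 = 0, giving x_1 = -4 — point (-4, 3).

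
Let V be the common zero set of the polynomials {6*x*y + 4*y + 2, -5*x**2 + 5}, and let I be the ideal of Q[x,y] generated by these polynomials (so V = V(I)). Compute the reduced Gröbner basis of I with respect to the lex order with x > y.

f_1 = 6*x*y + 4*y + 2, LT = x*y.
f_2 = -5*x**2 + 5, LT = x**2.

S(f_1,f_2): lcm = x**2*y. S = 2/3*x*y + 1/3*x + y.
  leading term x*y: subtract (1/9)·f_1 from 2/3*x*y + 1/3*x + y → 1/3*x + 5/9*y - 2/9
  leading term x: no divisor's leading term divides it; move 1/3*x to the remainder.
  leading term y: no divisor's leading term divides it; move 5/9*y to the remainder.
  leading term 1: no divisor's leading term divides it; move -2/9 to the remainder.
  remainder 1/3*x + 5/9*y - 2/9 ≠ 0; add g_3 = 1/3*x + 5/9*y - 2/9 to the basis.

S(f_1,g_3): lcm = x*y. S = -5/3*y**2 + 4/3*y + 1/3.
  leading term y**2: no divisor's leading term divides it; move -5/3*y**2 to the remainder.
  leading term y: no divisor's leading term divides it; move 4/3*y to the remainder.
  leading term 1: no divisor's leading term divides it; move 1/3 to the remainder.
  remainder -5/3*y**2 + 4/3*y + 1/3 ≠ 0; add g_4 = -5/3*y**2 + 4/3*y + 1/3 to the basis.

S(f_2,g_3): lcm = x**2. S = -5/3*x*y + 2/3*x - 1.
  leading term x*y: subtract (-5/18)·f_1 from -5/3*x*y + 2/3*x - 1 → 2/3*x + 10/9*y - 4/9
  leading term x: subtract (2)·g_3 from 2/3*x + 10/9*y - 4/9 → 0
  remainder 0.

S(f_1,g_4): lcm = x*y**2. S = 4/5*x*y + 1/5*x + 2/3*y**2 + 1/3*y.
  leading term x*y: subtract (2/15)·f_1 from 4/5*x*y + 1/5*x + 2/3*y**2 + 1/3*y → 1/5*x + 2/3*y**2 - 1/5*y - 4/15
  leading term x: subtract (3/5)·g_3 from 1/5*x + 2/3*y**2 - 1/5*y - 4/15 → 2/3*y**2 - 8/15*y - 2/15
  leading term y**2: subtract (-2/5)·g_4 from 2/3*y**2 - 8/15*y - 2/15 → 0
  remainder 0.

S(f_2,g_4): leading monomials are coprime, so the S-polynomial reduces to 0 (Buchberger's first criterion).
S(g_3,g_4): leading monomials are coprime, so the S-polynomial reduces to 0 (Buchberger's first criterion).
Every S-polynomial of the final basis reduces to 0, so we have a Gröbner basis.
Inter-reduce: drop elements whose leading term is divisible by another's, tail-reduce, and make monic.

G = {x + 5/3*y - 2/3, y**2 - 4/5*y - 1/5}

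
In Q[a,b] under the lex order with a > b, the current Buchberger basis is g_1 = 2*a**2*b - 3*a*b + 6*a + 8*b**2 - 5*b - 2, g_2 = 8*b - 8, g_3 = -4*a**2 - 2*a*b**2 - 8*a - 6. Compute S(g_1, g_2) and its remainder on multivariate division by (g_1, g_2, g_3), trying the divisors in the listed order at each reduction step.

S(g_1, g_2) = a**2 - 3/2*a*b + 3*a + 4*b**2 - 5/2*b - 1; remainder on division = -a - 1.

lcm(LM(g_1), LM(g_2)) = a**2*b.
S = (lcm/LT(g_1))·g_1 − (lcm/LT(g_2))·g_2 = a**2 - 3/2*a*b + 3*a + 4*b**2 - 5/2*b - 1.
Reduce S modulo (g_1, g_2, g_3) in that order:
  leading term a**2: subtract (-1/4)·g_3 from a**2 - 3/2*a*b + 3*a + 4*b**2 - 5/2*b - 1 → -1/2*a*b**2 - 3/2*a*b + a + 4*b**2 - 5/2*b - 5/2
  leading term a*b**2: subtract (-1/16*a*b)·g_2 from -1/2*a*b**2 - 3/2*a*b + a + 4*b**2 - 5/2*b - 5/2 → -2*a*b + a + 4*b**2 - 5/2*b - 5/2
  leading term a*b: subtract (-1/4*a)·g_2 from -2*a*b + a + 4*b**2 - 5/2*b - 5/2 → -a + 4*b**2 - 5/2*b - 5/2
  leading term a: no divisor's leading term divides it; move -a to the remainder.
  leading term b**2: subtract (1/2*b)·g_2 from 4*b**2 - 5/2*b - 5/2 → 3/2*b - 5/2
  leading term b: subtract (3/16)·g_2 from 3/2*b - 5/2 → -1
  leading term 1: no divisor's leading term divides it; move -1 to the remainder.
The remainder -a - 1 is nonzero, so it would be added as the next basis element.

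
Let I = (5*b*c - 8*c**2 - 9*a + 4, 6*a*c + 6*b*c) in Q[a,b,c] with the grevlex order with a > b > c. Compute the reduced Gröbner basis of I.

f_1 = 5*b*c - 8*c**2 - 9*a + 4, LT = b*c.
f_2 = 6*a*c + 6*b*c, LT = a*c.

S(f_1,f_2): lcm = a*b*c. S = -b**2*c - 8/5*a*c**2 - 9/5*a**2 + 4/5*a.
  leading term b**2*c: subtract (-1/5*b)·f_1 from -b**2*c - 8/5*a*c**2 - 9/5*a**2 + 4/5*a → -8/5*a*c**2 - 8/5*b*c**2 - 9/5*a**2 - 9/5*a*b + 4/5*a + 4/5*b
  leading term a*c**2: subtract (-4/15*c)·f_2 from -8/5*a*c**2 - 8/5*b*c**2 - 9/5*a**2 - 9/5*a*b + 4/5*a + 4/5*b → -9/5*a**2 - 9/5*a*b + 4/5*a + 4/5*b
  leading term a**2: no divisor's leading term divides it; move -9/5*a**2 to the remainder.
  leading term a*b: no divisor's leading term divides it; move -9/5*a*b to the remainder.
  leading term a: no divisor's leading term divides it; move 4/5*a to the remainder.
  leading term b: no divisor's leading term divides it; move 4/5*b to the remainder.
  remainder -9/5*a**2 - 9/5*a*b + 4/5*a + 4/5*b ≠ 0; add g_3 = -9/5*a**2 - 9/5*a*b + 4/5*a + 4/5*b to the basis.

The other S-polynomials (S(f_1,g_3), S(f_2,g_3)) all reduce to 0 modulo the current basis, so we have a Gröbner basis.

G = {a**2 + a*b - 4/9*a - 4/9*b, a*c + 8/5*c**2 + 9/5*a - 4/5, b*c - 8/5*c**2 - 9/5*a + 4/5}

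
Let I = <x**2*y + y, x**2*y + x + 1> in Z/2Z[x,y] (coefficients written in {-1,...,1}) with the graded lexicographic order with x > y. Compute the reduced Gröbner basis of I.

G = {y**3, x + y + 1}

The reduced Gröbner basis is the canonical form of the ideal for this ordering.

f_1 = x**2*y + y, LT = x**2*y.
f_2 = x**2*y + x + 1, LT = x**2*y.

S(f_1,f_2): lcm = x**2*y. S = x + y + 1.
  leading term x: no divisor's leading term divides it; move x to the remainder.
  leading term y: no divisor's leading term divides it; move y to the remainder.
  leading term 1: no divisor's leading term divides it; move 1 to the remainder.
  remainder x + y + 1 ≠ 0; add g_3 = x + y + 1 to the basis.

S(f_1,g_3): lcm = x**2*y. S = x*y**2 + x*y + y.
  leading term x*y**2: subtract (y**2)·g_3 from x*y**2 + x*y + y → y**3 + x*y + y**2 + y
  leading term y**3: no divisor's leading term divides it; move y**3 to the remainder.
  leading term x*y: subtract (y)·g_3 from x*y + y**2 + y → 0
  remainder y**3 ≠ 0; add g_4 = y**3 to the basis.

S(f_2,g_3): lcm = x**2*y. S = x*y**2 + x*y + x + 1.
  leading term x*y**2: subtract (y**2)·g_3 from x*y**2 + x*y + x + 1 → y**3 + x*y + y**2 + x + 1
  leading term y**3: subtract (1)·g_4 from y**3 + x*y + y**2 + x + 1 → x*y + y**2 + x + 1
  leading term x*y: subtract (y)·g_3 from x*y + y**2 + x + 1 → x + y + 1
  leading term x: subtract (1)·g_3 from x + y + 1 → 0
  remainder 0.

S(f_1,g_4): lcm = x**2*y**3. S = y**3.
  leading term y**3: subtract (1)·g_4 from y**3 → 0
  remainder 0.

S(f_2,g_4): lcm = x**2*y**3. S = x*y**2 + y**2.
  leading term x*y**2: subtract (y**2)·g_3 from x*y**2 + y**2 → y**3
  leading term y**3: subtract (1)·g_4 from y**3 → 0
  remainder 0.

S(g_3,g_4): leading monomials are coprime, so the S-polynomial reduces to 0 (Buchberger's first criterion).
Every S-polynomial of the final basis reduces to 0, so we have a Gröbner basis.
Inter-reduce: drop elements whose leading term is divisible by another's, tail-reduce, and make monic.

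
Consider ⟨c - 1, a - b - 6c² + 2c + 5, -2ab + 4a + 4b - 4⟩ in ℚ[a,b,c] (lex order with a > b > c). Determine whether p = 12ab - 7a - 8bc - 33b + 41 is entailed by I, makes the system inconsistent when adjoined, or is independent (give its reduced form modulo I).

First compute the reduced Gröbner basis of I by Buchberger's algorithm.
f_1 = c - 1, LT = c.
f_2 = a - b - 6c² + 2c + 5, LT = a.
f_3 = -2ab + 4a + 4b - 4, LT = ab.

S(f_2,f_3): lcm = ab. S = 2a - b² - 6bc² + 2bc + 7b - 2.
  leading term a: subtract (2)·f_2 from 2a - b² - 6bc² + 2bc + 7b - 2 → -b² - 6bc² + 2bc + 9b + 12c² - 4c - 12
  leading term b²: no divisor's leading term divides it; move -b² to the remainder.
  leading term bc²: subtract (-6bc)·f_1 from -6bc² + 2bc + 9b + 12c² - 4c - 12 → -4bc + 9b + 12c² - 4c - 12
  leading term bc: subtract (-4b)·f_1 from -4bc + 9b + 12c² - 4c - 12 → 5b + 12c² - 4c - 12
  leading term b: no divisor's leading term divides it; move 5b to the remainder.
  leading term c²: subtract (12c)·f_1 from 12c² - 4c - 12 → 8c - 12
  leading term c: subtract (8)·f_1 from 8c - 12 → -4
  leading term 1: no divisor's leading term divides it; move -4 to the remainder.
  remainder -b² + 5b - 4 ≠ 0; add h_4 = -b² + 5b - 4 to the basis.

The other S-polynomials (S(f_1,f_2), S(f_1,f_3), S(f_1,h_4), S(f_2,h_4), S(f_3,h_4)) all reduce to 0 modulo the current basis, so we have a Gröbner basis.
Inter-reduce: drop elements whose leading term is divisible by another's, tail-reduce, and make monic.
Reduced Gröbner basis: {a - b + 1, b² - 5b + 4, c - 1}.
Label its elements g_1 = a - b + 1, g_2 = b² - 5b + 4, g_3 = c - 1.

Reduce p = 12ab - 7a - 8bc - 33b + 41 modulo G:
  leading term ab: subtract (12b)·g_1 from 12ab - 7a - 8bc - 33b + 41 → -7a + 12b² - 8bc - 45b + 41
  leading term a: subtract (-7)·g_1 from -7a + 12b² - 8bc - 45b + 41 → 12b² - 8bc - 52b + 48
  leading term b²: subtract (12)·g_2 from 12b² - 8bc - 52b + 48 → -8bc + 8b
  leading term bc: subtract (-8b)·g_3 from -8bc + 8b → 0
  normal form = 0.
Since the normal form is 0, p ∈ I.

12ab - 7a - 8bc - 33b + 41 lies in I (it reduces to 0).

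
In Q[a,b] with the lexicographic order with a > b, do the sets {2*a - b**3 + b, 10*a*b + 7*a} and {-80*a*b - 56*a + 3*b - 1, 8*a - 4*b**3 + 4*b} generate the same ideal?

Two ideals are equal iff their reduced Gröbner bases coincide (the reduced basis is unique for a fixed ordering).
Buchberger on the first generating set:
f_1 = 2*a - b**3 + b, LT = a.
f_2 = 10*a*b + 7*a, LT = a*b.

S(f_1,f_2): lcm = a*b. S = -7/10*a - 1/2*b**4 + 1/2*b**2.
  leading term a: subtract (-7/20)·f_1 from -7/10*a - 1/2*b**4 + 1/2*b**2 → -1/2*b**4 - 7/20*b**3 + 1/2*b**2 + 7/20*b
  leading term b**4: no divisor's leading term divides it; move -1/2*b**4 to the remainder.
  leading term b**3: no divisor's leading term divides it; move -7/20*b**3 to the remainder.
  leading term b**2: no divisor's leading term divides it; move 1/2*b**2 to the remainder.
  leading term b: no divisor's leading term divides it; move 7/20*b to the remainder.
  remainder -1/2*b**4 - 7/20*b**3 + 1/2*b**2 + 7/20*b ≠ 0; add g_3 = -1/2*b**4 - 7/20*b**3 + 1/2*b**2 + 7/20*b to the basis.

S(f_1,g_3): leading monomials are coprime, so the S-polynomial reduces to 0 (Buchberger's first criterion).
S(f_2,g_3): lcm = a*b**4. S = a*b**2 + 7/10*a*b.
  leading term a*b**2: subtract (1/2*b**2)·f_1 from a*b**2 + 7/10*a*b → 7/10*a*b + 1/2*b**5 - 1/2*b**3
  leading term a*b: subtract (7/20*b)·f_1 from 7/10*a*b + 1/2*b**5 - 1/2*b**3 → 1/2*b**5 + 7/20*b**4 - 1/2*b**3 - 7/20*b**2
  leading term b**5: subtract (-b)·g_3 from 1/2*b**5 + 7/20*b**4 - 1/2*b**3 - 7/20*b**2 → 0
  remainder 0.

Every S-polynomial of the final basis reduces to 0, so we have a Gröbner basis.
Inter-reduce: drop elements whose leading term is divisible by another's, tail-reduce, and make monic.
Reduced Gröbner basis: {a - 1/2*b**3 + 1/2*b, b**4 + 7/10*b**3 - b**2 - 7/10*b}.

Buchberger on the second generating set:
h_1 = -80*a*b - 56*a + 3*b - 1, LT = a*b.
h_2 = 8*a - 4*b**3 + 4*b, LT = a.

S(h_1,h_2): lcm = a*b. S = 7/10*a + 1/2*b**4 - 1/2*b**2 - 3/80*b + 1/80.
  leading term a: subtract (7/80)·h_2 from 7/10*a + 1/2*b**4 - 1/2*b**2 - 3/80*b + 1/80 → 1/2*b**4 + 7/20*b**3 - 1/2*b**2 - 31/80*b + 1/80
  leading term b**4: no divisor's leading term divides it; move 1/2*b**4 to the remainder.
  leading term b**3: no divisor's leading term divides it; move 7/20*b**3 to the remainder.
  leading term b**2: no divisor's leading term divides it; move -1/2*b**2 to the remainder.
  leading term b: no divisor's leading term divides it; move -31/80*b to the remainder.
  leading term 1: no divisor's leading term divides it; move 1/80 to the remainder.
  remainder 1/2*b**4 + 7/20*b**3 - 1/2*b**2 - 31/80*b + 1/80 ≠ 0; add k_3 = 1/2*b**4 + 7/20*b**3 - 1/2*b**2 - 31/80*b + 1/80 to the basis.

S(h_1,k_3): lcm = a*b**4. S = a*b**2 + 31/40*a*b - 1/40*a - 3/80*b**4 + 1/80*b**3.
  leading term a*b**2: subtract (-1/80*b)·h_1 from a*b**2 + 31/40*a*b - 1/40*a - 3/80*b**4 + 1/80*b**3 → 3/40*a*b - 1/40*a - 3/80*b**4 + 1/80*b**3 + 3/80*b**2 - 1/80*b
  leading term a*b: subtract (-3/3200)·h_1 from 3/40*a*b - 1/40*a - 3/80*b**4 + 1/80*b**3 + 3/80*b**2 - 1/80*b → -31/400*a - 3/80*b**4 + 1/80*b**3 + 3/80*b**2 - 31/3200*b - 3/3200
  leading term a: subtract (-31/3200)·h_2 from -31/400*a - 3/80*b**4 + 1/80*b**3 + 3/80*b**2 - 31/3200*b - 3/3200 → -3/80*b**4 - 21/800*b**3 + 3/80*b**2 + 93/3200*b - 3/3200
  leading term b**4: subtract (-3/40)·k_3 from -3/80*b**4 - 21/800*b**3 + 3/80*b**2 + 93/3200*b - 3/3200 → 0
  remainder 0.

S(h_2,k_3): leading monomials are coprime, so the S-polynomial reduces to 0 (Buchberger's first criterion).
Every S-polynomial of the final basis reduces to 0, so we have a Gröbner basis.
Inter-reduce: drop elements whose leading term is divisible by another's, tail-reduce, and make monic.
Reduced Gröbner basis: {a - 1/2*b**3 + 1/2*b, b**4 + 7/10*b**3 - b**2 - 31/40*b + 1/40}.

Since the reduced bases disagree, the two ideals are not the same.

No, the ideals differ.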